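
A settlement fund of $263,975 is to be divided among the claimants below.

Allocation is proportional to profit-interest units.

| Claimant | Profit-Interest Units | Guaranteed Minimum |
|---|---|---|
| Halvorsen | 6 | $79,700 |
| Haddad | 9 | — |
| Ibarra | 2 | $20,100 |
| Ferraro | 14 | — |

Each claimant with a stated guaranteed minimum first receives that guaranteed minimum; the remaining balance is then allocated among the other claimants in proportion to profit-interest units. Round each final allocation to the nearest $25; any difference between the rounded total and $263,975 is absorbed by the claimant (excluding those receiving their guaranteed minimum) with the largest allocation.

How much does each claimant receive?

Minimums first: Halvorsen $79,700; Ibarra $20,100. Balance $164,175.
Balance split over remaining profit-interest units 23: Haddad 64,242.39 → $64,250; Ferraro 99,932.61 → $99,925.

Halvorsen: $79,700; Haddad: $64,250; Ibarra: $20,100; Ferraro: $99,925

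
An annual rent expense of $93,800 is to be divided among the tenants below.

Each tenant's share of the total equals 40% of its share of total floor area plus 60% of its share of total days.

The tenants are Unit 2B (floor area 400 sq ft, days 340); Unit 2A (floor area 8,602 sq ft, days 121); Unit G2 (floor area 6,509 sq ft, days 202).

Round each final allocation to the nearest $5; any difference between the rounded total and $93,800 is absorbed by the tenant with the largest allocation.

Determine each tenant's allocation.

Totals — floor area 15,511, days 663.
Composite weights (40% floor area + 60% days): Unit 2B 0.3180; Unit 2A 0.3313; Unit G2 0.3507.
Unrounded shares: Unit 2B 29,829.11; Unit 2A 31,078.94; Unit G2 32,891.95.
After rounding ($5): Unit 2B $29,830; Unit 2A $31,080; Unit G2 $32,890. Sum = $93,800.
Rounded total matches; no reconciliation needed.

Unit 2B: $29,830 | Unit 2A: $31,080 | Unit G2: $32,890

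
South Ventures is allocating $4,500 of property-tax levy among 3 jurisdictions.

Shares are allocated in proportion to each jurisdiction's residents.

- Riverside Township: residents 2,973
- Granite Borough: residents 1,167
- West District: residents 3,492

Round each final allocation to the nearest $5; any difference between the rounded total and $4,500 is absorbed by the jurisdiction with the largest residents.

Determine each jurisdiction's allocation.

Residents total: 7,632.
Unrounded shares: Riverside Township 2,973/7,632 × $4,500 = 1,752.95; Granite Borough 1,167/7,632 × $4,500 = 688.09; West District 3,492/7,632 × $4,500 = 2,058.96.
After rounding ($5): Riverside Township $1,755; Granite Borough $690; West District $2,060. Sum = $4,505.
Difference $4,500 − $4,505 = −$5 applied to largest residents (West District): West District becomes $2,055.

Riverside Township: $1,755 | Granite Borough: $690 | West District: $2,055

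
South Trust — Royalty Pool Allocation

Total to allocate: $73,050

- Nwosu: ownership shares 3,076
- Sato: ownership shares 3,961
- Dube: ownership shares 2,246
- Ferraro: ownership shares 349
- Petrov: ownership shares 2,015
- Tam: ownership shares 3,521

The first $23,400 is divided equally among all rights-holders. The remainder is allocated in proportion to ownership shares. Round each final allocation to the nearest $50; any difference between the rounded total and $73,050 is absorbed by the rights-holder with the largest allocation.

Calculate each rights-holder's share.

$23,400 shared equally gives $3,900 per rights-holder.
Remainder $49,650 by ownership shares (total 15,168): Nwosu 10,068.79 → $10,050; Sato 12,965.69 → $12,950; Dube 7,351.92 → $7,350; Ferraro 1,142.40 → $1,150; Petrov 6,595.78 → $6,600; Tam 11,525.43 → $11,550.
Totals: Nwosu $3,900 + $10,050 = $13,950; Sato $3,900 + $12,950 = $16,850; Dube $3,900 + $7,350 = $11,250; Ferraro $3,900 + $1,150 = $5,050; Petrov $3,900 + $6,600 = $10,500; Tam $3,900 + $11,550 = $15,450.

Nwosu: $13,950 · Sato: $16,850 · Dube: $11,250 · Ferraro: $5,050 · Petrov: $10,500 · Tam: $15,450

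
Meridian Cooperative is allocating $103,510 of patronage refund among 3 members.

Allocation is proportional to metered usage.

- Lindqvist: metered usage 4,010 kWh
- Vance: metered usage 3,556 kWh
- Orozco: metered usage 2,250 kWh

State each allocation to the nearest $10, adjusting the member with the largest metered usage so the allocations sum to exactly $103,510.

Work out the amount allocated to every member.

Total metered usage = 4,010 + 3,556 + 2,250 = 9,816.
Unrounded shares: Lindqvist 42,285.56; Vance 37,498.12; Orozco 23,726.31.
At nearest $10: Lindqvist $42,290; Vance $37,500; Orozco $23,730. Sum = $103,520.
Difference $103,510 − $103,520 = −$10 applied to largest metered usage (Lindqvist): Lindqvist becomes $42,280.

Lindqvist: $42,280; Vance: $37,500; Orozco: $23,730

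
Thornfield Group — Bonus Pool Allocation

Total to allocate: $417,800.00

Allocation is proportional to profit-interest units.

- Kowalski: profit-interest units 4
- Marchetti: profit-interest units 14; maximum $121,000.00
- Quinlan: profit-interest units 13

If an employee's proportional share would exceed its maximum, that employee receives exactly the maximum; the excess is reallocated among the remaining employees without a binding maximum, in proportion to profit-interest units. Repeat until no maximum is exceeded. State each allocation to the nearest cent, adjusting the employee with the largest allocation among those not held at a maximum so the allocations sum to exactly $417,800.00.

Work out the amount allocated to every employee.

Kowalski: $69,835.29; Marchetti: $121,000.00; Quinlan: $226,964.71

Profit-interest units total: 31.
Proportional shares (ignoring caps): Kowalski 53,909.6774; Marchetti 188,683.8710; Quinlan 175,206.4516.
Cap binds for Marchetti ($121,000.00); remaining pool $296,800.00 reallocated over remaining profit-interest units 17.
Remaining shares: Kowalski 69,835.2941 → $69,835.29; Quinlan 226,964.7059 → $226,964.71.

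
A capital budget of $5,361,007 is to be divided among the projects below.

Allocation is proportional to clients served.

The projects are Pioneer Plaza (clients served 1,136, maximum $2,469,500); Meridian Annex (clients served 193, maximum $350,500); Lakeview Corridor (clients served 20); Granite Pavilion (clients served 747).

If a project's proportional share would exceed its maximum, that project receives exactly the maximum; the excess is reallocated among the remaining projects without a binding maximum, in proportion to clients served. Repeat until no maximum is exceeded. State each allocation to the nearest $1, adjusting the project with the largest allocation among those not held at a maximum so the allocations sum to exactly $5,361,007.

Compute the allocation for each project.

Pioneer Plaza: $2,469,500 · Meridian Annex: $350,500 · Lakeview Corridor: $66,258 · Granite Pavilion: $2,474,749

Sum of clients served: 2,096.
Unconstrained shares: Pioneer Plaza 2,905,583.95; Meridian Annex 493,642.34; Lakeview Corridor 51,154.65; Granite Pavilion 1,910,626.06.
Cap binds for Pioneer Plaza ($2,469,500), Meridian Annex ($350,500); residual $2,541,007 reallocated over remaining clients served 767.
Redistributed shares: Lakeview Corridor 66,258.33 → $66,258; Granite Pavilion 2,474,748.67 → $2,474,749.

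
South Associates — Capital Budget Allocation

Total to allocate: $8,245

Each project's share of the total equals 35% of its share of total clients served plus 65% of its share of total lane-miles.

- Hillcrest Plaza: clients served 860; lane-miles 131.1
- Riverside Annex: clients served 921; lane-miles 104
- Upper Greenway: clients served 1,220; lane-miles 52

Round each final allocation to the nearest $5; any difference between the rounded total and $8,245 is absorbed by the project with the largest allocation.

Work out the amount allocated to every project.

Hillcrest Plaza: $3,275 · Riverside Annex: $2,825 · Upper Greenway: $2,145

Clients served total 3,001; lane-miles total 287.1.
Blended shares (35% clients served + 65% lane-miles): Hillcrest Plaza 0.3971; Riverside Annex 0.3429; Upper Greenway 0.2600.
Proportional shares: Hillcrest Plaza 3,274.20; Riverside Annex 2,826.98; Upper Greenway 2,143.82.
At nearest $5: Hillcrest Plaza $3,275; Riverside Annex $2,825; Upper Greenway $2,145. Sum = $8,245.
No rounding difference to absorb.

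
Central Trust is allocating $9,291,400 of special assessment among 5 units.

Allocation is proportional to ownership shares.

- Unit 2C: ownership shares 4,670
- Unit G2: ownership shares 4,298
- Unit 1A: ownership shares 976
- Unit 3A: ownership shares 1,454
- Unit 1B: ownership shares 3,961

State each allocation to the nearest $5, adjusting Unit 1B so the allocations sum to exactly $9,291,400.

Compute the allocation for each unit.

Unit 2C: $2,825,110 · Unit G2: $2,600,070 · Unit 1A: $590,430 · Unit 3A: $879,595 · Unit 1B: $2,396,195

Total ownership shares = 15,359.
Pro-rata amounts: Unit 2C 4,670/15,359 × $9,291,400 = 2,825,108.28; Unit G2 4,298/15,359 × $9,291,400 = 2,600,067.53; Unit 1A 976/15,359 × $9,291,400 = 590,429.48; Unit 3A 1,454/15,359 × $9,291,400 = 879,594.74; Unit 1B 3,961/15,359 × $9,291,400 = 2,396,199.97.
After rounding ($5): Unit 2C $2,825,110; Unit G2 $2,600,070; Unit 1A $590,430; Unit 3A $879,595; Unit 1B $2,396,200. Sum = $9,291,405.
Difference $9,291,400 − $9,291,405 = −$5 applied to Unit 1B: Unit 1B becomes $2,396,195.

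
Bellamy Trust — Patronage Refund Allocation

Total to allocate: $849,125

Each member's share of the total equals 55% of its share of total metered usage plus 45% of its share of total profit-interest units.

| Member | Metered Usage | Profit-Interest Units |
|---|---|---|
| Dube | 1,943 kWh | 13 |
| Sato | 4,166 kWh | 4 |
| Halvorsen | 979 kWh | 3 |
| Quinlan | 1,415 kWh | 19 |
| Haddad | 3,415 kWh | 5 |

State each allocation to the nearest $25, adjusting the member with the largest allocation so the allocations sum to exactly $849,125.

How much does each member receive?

Dube: $189,025; Sato: $197,975; Halvorsen: $64,425; Quinlan: $220,450; Haddad: $177,250

Metered usage total 11,918; profit-interest units total 44.
Blended shares (55% metered usage + 45% profit-interest units): Dube 0.2226; Sato 0.2332; Halvorsen 0.0759; Quinlan 0.2596; Haddad 0.2087.
Proportional shares: Dube 189,033.43; Sato 197,985.81; Halvorsen 64,415.79; Quinlan 220,448.62; Haddad 177,241.36.
At nearest $25: Dube $189,025; Sato $197,975; Halvorsen $64,425; Quinlan $220,450; Haddad $177,250. Sum = $849,125.
No rounding difference to absorb.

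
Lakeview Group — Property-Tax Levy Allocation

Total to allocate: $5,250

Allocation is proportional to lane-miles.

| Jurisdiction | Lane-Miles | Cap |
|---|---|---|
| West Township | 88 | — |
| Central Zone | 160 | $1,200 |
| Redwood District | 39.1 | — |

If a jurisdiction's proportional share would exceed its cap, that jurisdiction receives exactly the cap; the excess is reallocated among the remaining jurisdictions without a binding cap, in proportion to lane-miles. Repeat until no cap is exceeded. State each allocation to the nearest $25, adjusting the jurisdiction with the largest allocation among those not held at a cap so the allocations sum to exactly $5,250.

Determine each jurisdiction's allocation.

Total lane-miles = 287.1.
Proportional shares (ignoring caps): West Township 1,609.20; Central Zone 2,925.81; Redwood District 714.99.
Cap binds for Central Zone ($1,200); residual $4,050 reallocated over remaining lane-miles 127.1.
Redistributed shares: West Township 2,804.09 → $2,800; Redwood District 1,245.91 → $1,250.

West Township: $2,800 | Central Zone: $1,200 | Redwood District: $1,250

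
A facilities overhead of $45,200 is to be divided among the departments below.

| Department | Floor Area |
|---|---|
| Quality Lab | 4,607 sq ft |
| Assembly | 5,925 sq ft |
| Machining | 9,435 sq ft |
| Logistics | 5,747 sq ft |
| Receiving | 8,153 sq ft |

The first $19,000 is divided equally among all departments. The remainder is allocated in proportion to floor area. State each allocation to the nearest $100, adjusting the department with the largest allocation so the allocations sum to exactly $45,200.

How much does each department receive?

Quality Lab: $7,400; Assembly: $8,400; Machining: $11,100; Logistics: $8,200; Receiving: $10,100

$19,000 shared equally gives $3,800 per department.
Remainder $26,200 by floor area (total 33,867): Quality Lab 3,564.04 → $3,600; Assembly 4,583.67 → $4,600; Machining 7,299.05 → $7,300; Logistics 4,445.96 → $4,400; Receiving 6,307.28 → $6,300.
Totals: Quality Lab $3,800 + $3,600 = $7,400; Assembly $3,800 + $4,600 = $8,400; Machining $3,800 + $7,300 = $11,100; Logistics $3,800 + $4,400 = $8,200; Receiving $3,800 + $6,300 = $10,100.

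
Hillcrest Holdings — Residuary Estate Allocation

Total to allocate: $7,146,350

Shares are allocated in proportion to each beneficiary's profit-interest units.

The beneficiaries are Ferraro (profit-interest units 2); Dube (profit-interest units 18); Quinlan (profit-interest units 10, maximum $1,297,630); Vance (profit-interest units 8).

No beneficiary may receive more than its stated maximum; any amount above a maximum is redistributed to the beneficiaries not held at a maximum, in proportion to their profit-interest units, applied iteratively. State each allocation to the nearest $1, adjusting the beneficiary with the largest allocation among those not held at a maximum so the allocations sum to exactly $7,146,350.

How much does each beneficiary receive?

Ferraro: $417,766 | Dube: $3,759,891 | Quinlan: $1,297,630 | Vance: $1,671,063

Sum of profit-interest units: 38.
Unconstrained shares: Ferraro 376,123.68; Dube 3,385,113.16; Quinlan 1,880,618.42; Vance 1,504,494.74.
Held at cap: Quinlan ($1,297,630); residual $5,848,720 reallocated over remaining profit-interest units 28.
Redistributed shares: Ferraro 417,765.71 → $417,766; Dube 3,759,891.43 → $3,759,891; Vance 1,671,062.86 → $1,671,063.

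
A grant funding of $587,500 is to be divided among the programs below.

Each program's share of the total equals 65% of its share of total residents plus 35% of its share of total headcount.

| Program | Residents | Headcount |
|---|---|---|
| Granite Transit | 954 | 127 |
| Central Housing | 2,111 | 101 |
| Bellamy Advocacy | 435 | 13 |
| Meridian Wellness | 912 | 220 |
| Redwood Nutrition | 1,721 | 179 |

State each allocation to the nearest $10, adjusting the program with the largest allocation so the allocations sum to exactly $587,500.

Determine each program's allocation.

Granite Transit: $100,210 | Central Housing: $163,890 | Bellamy Advocacy: $31,260 | Meridian Wellness: $127,470 | Redwood Nutrition: $164,670

Residents total 6,133; headcount total 640.
Blended shares (65% residents + 35% headcount): Granite Transit 0.1706; Central Housing 0.2790; Bellamy Advocacy 0.0532; Meridian Wellness 0.2170; Redwood Nutrition 0.2803.
Raw shares: Granite Transit 100,205.11; Central Housing 163,892.90; Bellamy Advocacy 31,262.30; Meridian Wellness 127,469.83; Redwood Nutrition 164,669.86.
After rounding ($10): Granite Transit $100,210; Central Housing $163,890; Bellamy Advocacy $31,260; Meridian Wellness $127,470; Redwood Nutrition $164,670. Sum = $587,500.
Rounded total matches; no reconciliation needed.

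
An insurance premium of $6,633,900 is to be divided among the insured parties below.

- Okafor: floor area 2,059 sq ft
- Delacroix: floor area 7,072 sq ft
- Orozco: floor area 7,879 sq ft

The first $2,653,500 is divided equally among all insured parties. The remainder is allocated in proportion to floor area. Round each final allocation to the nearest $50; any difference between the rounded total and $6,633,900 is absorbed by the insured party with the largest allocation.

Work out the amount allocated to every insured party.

Okafor: $1,366,300; Delacroix: $2,539,350; Orozco: $2,728,250

$2,653,500 shared equally gives $884,500 per insured party.
Remainder $3,980,400 by floor area (total 17,010): Okafor 481,813.26 → $481,800; Delacroix 1,654,872.95 → $1,654,850; Orozco 1,843,713.79 → $1,843,700.
Rounding difference +$50 on remainder applied to Orozco.
Totals: Okafor $884,500 + $481,800 = $1,366,300; Delacroix $884,500 + $1,654,850 = $2,539,350; Orozco $884,500 + $1,843,750 = $2,728,250.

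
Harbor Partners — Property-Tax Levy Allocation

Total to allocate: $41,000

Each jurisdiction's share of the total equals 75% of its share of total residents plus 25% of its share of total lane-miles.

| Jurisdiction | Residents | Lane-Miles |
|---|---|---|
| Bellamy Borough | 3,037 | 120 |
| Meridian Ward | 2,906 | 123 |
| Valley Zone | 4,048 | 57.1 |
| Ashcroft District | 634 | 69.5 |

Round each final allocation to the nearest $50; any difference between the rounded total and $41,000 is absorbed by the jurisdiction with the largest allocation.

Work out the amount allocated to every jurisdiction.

Bellamy Borough: $12,100 · Meridian Ward: $11,800 · Valley Zone: $13,350 · Ashcroft District: $3,750

Totals — residents 10,625, lane-miles 369.6.
Composite weights (75% residents + 25% lane-miles): Bellamy Borough 0.2955; Meridian Ward 0.2883; Valley Zone 0.3244; Ashcroft District 0.0918.
Proportional shares: Bellamy Borough 12,117.36; Meridian Ward 11,821.43; Valley Zone 13,298.92; Ashcroft District 3,762.29.
At nearest $50: Bellamy Borough $12,100; Meridian Ward $11,800; Valley Zone $13,300; Ashcroft District $3,750. Sum = $40,950.
Difference $41,000 − $40,950 = +$50 applied to largest allocation (Valley Zone): Valley Zone becomes $13,350.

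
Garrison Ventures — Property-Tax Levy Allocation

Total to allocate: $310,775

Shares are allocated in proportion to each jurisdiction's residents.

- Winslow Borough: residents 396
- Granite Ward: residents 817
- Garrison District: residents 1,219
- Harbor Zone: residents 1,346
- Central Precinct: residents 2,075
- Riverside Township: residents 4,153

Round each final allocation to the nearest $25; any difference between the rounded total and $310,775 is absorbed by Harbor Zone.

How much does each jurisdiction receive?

Total residents = 10,006.
Unrounded shares: Winslow Borough 396/10,006 × $310,775 = 12,299.31; Granite Ward 817/10,006 × $310,775 = 25,375.09; Garrison District 1,219/10,006 × $310,775 = 37,860.76; Harbor Zone 1,346/10,006 × $310,775 = 41,805.23; Central Precinct 2,075/10,006 × $310,775 = 64,447.14; Riverside Township 4,153/10,006 × $310,775 = 128,987.47.
At nearest $25: Winslow Borough $12,300; Granite Ward $25,375; Garrison District $37,850; Harbor Zone $41,800; Central Precinct $64,450; Riverside Township $128,975. Sum = $310,750.
Difference $310,775 − $310,750 = +$25 applied to Harbor Zone: Harbor Zone becomes $41,825.

Winslow Borough: $12,300; Granite Ward: $25,375; Garrison District: $37,850; Harbor Zone: $41,825; Central Precinct: $64,450; Riverside Township: $128,975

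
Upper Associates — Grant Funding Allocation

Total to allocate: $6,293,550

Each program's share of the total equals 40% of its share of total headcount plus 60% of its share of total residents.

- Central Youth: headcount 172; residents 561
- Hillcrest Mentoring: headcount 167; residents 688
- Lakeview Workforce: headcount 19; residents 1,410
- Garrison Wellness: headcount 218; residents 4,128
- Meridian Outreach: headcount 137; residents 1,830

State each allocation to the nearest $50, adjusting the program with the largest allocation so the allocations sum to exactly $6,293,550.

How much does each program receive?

Central Youth: $853,150; Hillcrest Mentoring: $891,150; Lakeview Workforce: $684,950; Garrison Wellness: $2,578,650; Meridian Outreach: $1,285,650

Totals — headcount 713, residents 8,617.
Blended shares (40% headcount + 60% residents): Central Youth 0.1356; Hillcrest Mentoring 0.1416; Lakeview Workforce 0.1088; Garrison Wellness 0.4097; Meridian Outreach 0.2043.
Pro-rata amounts: Central Youth 853,128.51; Hillcrest Mentoring 891,128.56; Lakeview Workforce 684,972.40; Garrison Wellness 2,578,668.58; Meridian Outreach 1,285,651.94.
Rounded to nearest $50: Central Youth $853,150; Hillcrest Mentoring $891,150; Lakeview Workforce $684,950; Garrison Wellness $2,578,650; Meridian Outreach $1,285,650. Sum = $6,293,550.
No rounding difference to absorb.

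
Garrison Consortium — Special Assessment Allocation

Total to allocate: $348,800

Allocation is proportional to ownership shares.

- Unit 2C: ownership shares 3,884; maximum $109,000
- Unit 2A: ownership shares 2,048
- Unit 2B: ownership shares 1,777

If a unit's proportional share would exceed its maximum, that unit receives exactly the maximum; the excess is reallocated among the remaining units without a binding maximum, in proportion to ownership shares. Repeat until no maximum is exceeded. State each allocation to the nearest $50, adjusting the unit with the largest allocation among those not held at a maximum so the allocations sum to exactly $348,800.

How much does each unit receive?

Sum of ownership shares: 7,709.
Pro-rata shares before constraints: Unit 2C 175,734.75; Unit 2A 92,663.43; Unit 2B 80,401.82.
Cap binds for Unit 2C ($109,000); residual $239,800 reallocated over remaining ownership shares 3,825.
Shares after redistribution: Unit 2A 128,394.88 → $128,400; Unit 2B 111,405.12 → $111,400.

Unit 2C: $109,000 · Unit 2A: $128,400 · Unit 2B: $111,400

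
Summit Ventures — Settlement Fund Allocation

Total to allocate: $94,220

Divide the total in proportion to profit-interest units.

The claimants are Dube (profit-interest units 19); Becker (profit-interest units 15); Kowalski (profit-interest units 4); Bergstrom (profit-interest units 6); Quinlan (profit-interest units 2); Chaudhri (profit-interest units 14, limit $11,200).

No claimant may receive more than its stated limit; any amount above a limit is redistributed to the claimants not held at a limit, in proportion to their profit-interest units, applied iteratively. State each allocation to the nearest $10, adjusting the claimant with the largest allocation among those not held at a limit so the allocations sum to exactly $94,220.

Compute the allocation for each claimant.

Dube: $34,290 | Becker: $27,070 | Kowalski: $7,220 | Bergstrom: $10,830 | Quinlan: $3,610 | Chaudhri: $11,200

Combined profit-interest units = 60.
Pro-rata shares before constraints: Dube 29,836.33; Becker 23,555.00; Kowalski 6,281.33; Bergstrom 9,422.00; Quinlan 3,140.67; Chaudhri 21,984.67.
Held at cap: Chaudhri ($11,200); balance $83,020 reallocated over remaining profit-interest units 46.
Remaining shares: Dube 34,290.87 → $34,290; Becker 27,071.74 → $27,070; Kowalski 7,219.13 → $7,220; Bergstrom 10,828.70 → $10,830; Quinlan 3,609.57 → $3,610.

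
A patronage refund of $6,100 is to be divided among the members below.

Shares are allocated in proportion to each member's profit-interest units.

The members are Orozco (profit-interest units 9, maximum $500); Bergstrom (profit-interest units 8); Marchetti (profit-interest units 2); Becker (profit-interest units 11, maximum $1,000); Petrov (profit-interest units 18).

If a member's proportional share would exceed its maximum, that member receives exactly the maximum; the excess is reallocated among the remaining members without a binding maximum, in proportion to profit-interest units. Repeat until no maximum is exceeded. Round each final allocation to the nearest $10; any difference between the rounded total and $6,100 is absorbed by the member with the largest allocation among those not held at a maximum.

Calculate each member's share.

Sum of profit-interest units: 48.
Unconstrained shares: Orozco 1,143.75; Bergstrom 1,016.67; Marchetti 254.17; Becker 1,397.92; Petrov 2,287.50.
Capped: Orozco ($500), Becker ($1,000); remaining pool $4,600 reallocated over remaining profit-interest units 28.
Redistributed shares: Bergstrom 1,314.29 → $1,310; Marchetti 328.57 → $330; Petrov 2,957.14 → $2,960.

Orozco: $500 | Bergstrom: $1,310 | Marchetti: $330 | Becker: $1,000 | Petrov: $2,960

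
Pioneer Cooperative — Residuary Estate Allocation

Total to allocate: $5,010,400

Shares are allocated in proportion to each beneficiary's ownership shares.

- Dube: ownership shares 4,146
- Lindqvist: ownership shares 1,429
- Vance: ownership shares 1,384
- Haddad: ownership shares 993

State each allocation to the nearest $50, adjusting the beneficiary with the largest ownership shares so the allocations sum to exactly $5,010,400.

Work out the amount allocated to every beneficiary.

Dube: $2,612,300 | Lindqvist: $900,400 | Vance: $872,050 | Haddad: $625,650

Ownership shares total: 4,146 + 1,429 + 1,384 + 993 = 7,952.
Pro-rata amounts: Dube 2,612,313.68; Lindqvist 900,385.01; Vance 872,031.39; Haddad 625,669.92.
After rounding ($50): Dube $2,612,300; Lindqvist $900,400; Vance $872,050; Haddad $625,650. Sum = $5,010,400.
No rounding difference to absorb.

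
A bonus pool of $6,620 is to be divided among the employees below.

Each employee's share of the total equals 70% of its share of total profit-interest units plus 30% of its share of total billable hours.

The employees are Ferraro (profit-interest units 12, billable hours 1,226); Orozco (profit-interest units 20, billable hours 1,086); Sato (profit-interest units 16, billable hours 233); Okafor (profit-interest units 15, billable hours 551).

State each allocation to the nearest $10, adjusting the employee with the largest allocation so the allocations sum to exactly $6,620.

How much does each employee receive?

Totals — profit-interest units 63, billable hours 3,096.
Composite weights (70% profit-interest units + 30% billable hours): Ferraro 0.2521; Orozco 0.3275; Sato 0.2004; Okafor 0.2201.
Unrounded shares: Ferraro 1,669.11; Orozco 2,167.75; Sato 1,326.35; Okafor 1,456.78.
Rounded to nearest $10: Ferraro $1,670; Orozco $2,170; Sato $1,330; Okafor $1,460. Sum = $6,630.
Difference $6,620 − $6,630 = −$10 applied to largest allocation (Orozco): Orozco becomes $2,160.

Ferraro: $1,670; Orozco: $2,160; Sato: $1,330; Okafor: $1,460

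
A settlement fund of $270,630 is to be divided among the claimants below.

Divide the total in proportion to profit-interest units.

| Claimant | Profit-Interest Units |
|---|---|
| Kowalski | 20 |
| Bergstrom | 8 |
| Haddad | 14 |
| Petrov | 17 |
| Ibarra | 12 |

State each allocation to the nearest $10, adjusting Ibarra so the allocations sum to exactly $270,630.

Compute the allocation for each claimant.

Total profit-interest units = 71.
Raw shares: Kowalski 20/71 × $270,630 = 76,233.80; Bergstrom 8/71 × $270,630 = 30,493.52; Haddad 14/71 × $270,630 = 53,363.66; Petrov 17/71 × $270,630 = 64,798.73; Ibarra 12/71 × $270,630 = 45,740.28.
After rounding ($10): Kowalski $76,230; Bergstrom $30,490; Haddad $53,360; Petrov $64,800; Ibarra $45,740. Sum = $270,620.
Difference $270,630 − $270,620 = +$10 applied to Ibarra: Ibarra becomes $45,750.

Kowalski: $76,230 | Bergstrom: $30,490 | Haddad: $53,360 | Petrov: $64,800 | Ibarra: $45,750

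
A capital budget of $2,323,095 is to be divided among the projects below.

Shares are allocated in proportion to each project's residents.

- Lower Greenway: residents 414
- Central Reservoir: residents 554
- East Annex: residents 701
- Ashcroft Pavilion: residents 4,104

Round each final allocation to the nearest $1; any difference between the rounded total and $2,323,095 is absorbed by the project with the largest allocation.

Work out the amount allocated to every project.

Lower Greenway: $166,596; Central Reservoir: $222,933; East Annex: $282,087; Ashcroft Pavilion: $1,651,479

Residents total: 5,773.
Unrounded shares: Lower Greenway 414/5,773 × $2,323,095 = 166,596.45; Central Reservoir 554/5,773 × $2,323,095 = 222,933.42; East Annex 701/5,773 × $2,323,095 = 282,087.23; Ashcroft Pavilion 4,104/5,773 × $2,323,095 = 1,651,477.89.
Rounded to nearest $1: Lower Greenway $166,596; Central Reservoir $222,933; East Annex $282,087; Ashcroft Pavilion $1,651,478. Sum = $2,323,094.
Difference $2,323,095 − $2,323,094 = +$1 applied to largest allocation (Ashcroft Pavilion): Ashcroft Pavilion becomes $1,651,479.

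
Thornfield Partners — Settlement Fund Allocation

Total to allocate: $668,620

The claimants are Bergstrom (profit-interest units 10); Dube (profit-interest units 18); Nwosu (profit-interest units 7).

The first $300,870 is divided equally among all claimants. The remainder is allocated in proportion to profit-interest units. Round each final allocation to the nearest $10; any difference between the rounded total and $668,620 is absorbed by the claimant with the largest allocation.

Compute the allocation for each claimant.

Bergstrom: $205,360 · Dube: $289,420 · Nwosu: $173,840

Equal tier: $300,870 ÷ 3 = $100,290 apiece.
Remainder $367,750 by profit-interest units (total 35): Bergstrom 105,071.43 → $105,070; Dube 189,128.57 → $189,130; Nwosu 73,550.00 → $73,550.
Totals: Bergstrom $100,290 + $105,070 = $205,360; Dube $100,290 + $189,130 = $289,420; Nwosu $100,290 + $73,550 = $173,840.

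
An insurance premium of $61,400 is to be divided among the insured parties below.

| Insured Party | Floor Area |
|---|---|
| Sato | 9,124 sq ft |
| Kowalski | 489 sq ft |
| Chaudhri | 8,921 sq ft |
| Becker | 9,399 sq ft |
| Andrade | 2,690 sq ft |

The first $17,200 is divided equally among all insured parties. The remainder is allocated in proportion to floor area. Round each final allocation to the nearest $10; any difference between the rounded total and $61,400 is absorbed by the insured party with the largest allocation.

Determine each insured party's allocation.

First tranche $17,200 split equally: $3,440 each.
Remainder $44,200 by floor area (total 30,623): Sato 13,169.21 → $13,170; Kowalski 705.80 → $710; Chaudhri 12,876.21 → $12,880; Becker 13,566.14 → $13,570; Andrade 3,882.64 → $3,880.
Rounding difference −$10 on remainder applied to Becker.
Totals: Sato $3,440 + $13,170 = $16,610; Kowalski $3,440 + $710 = $4,150; Chaudhri $3,440 + $12,880 = $16,320; Becker $3,440 + $13,560 = $17,000; Andrade $3,440 + $3,880 = $7,320.

Sato: $16,610; Kowalski: $4,150; Chaudhri: $16,320; Becker: $17,000; Andrade: $7,320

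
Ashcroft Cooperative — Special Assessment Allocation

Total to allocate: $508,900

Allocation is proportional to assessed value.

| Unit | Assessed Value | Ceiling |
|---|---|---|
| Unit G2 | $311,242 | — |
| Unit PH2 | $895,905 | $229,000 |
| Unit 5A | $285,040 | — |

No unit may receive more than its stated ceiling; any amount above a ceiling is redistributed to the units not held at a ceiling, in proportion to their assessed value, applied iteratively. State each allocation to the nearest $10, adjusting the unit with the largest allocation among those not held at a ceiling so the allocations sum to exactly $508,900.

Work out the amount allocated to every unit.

Unit G2: $146,100; Unit PH2: $229,000; Unit 5A: $133,800

Total assessed value = 1,492,187.
Pro-rata shares before constraints: Unit G2 106,146.92; Unit PH2 305,542.17; Unit 5A 97,210.91.
Cap binds for Unit PH2 ($229,000); remaining pool $279,900 reallocated over remaining assessed value 596,282.
Redistributed shares: Unit G2 146,099.72 → $146,100; Unit 5A 133,800.28 → $133,800.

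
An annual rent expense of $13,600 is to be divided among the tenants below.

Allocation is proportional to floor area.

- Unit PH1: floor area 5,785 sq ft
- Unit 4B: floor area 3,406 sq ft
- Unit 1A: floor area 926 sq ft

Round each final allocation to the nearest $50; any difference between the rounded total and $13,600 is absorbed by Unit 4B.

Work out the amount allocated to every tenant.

Total floor area = 10,117.
Raw shares: Unit PH1 5,785/10,117 × $13,600 = 7,776.61; Unit 4B 3,406/10,117 × $13,600 = 4,578.59; Unit 1A 926/10,117 × $13,600 = 1,244.80.
At nearest $50: Unit PH1 $7,800; Unit 4B $4,600; Unit 1A $1,250. Sum = $13,650.
Difference $13,600 − $13,650 = −$50 applied to Unit 4B: Unit 4B becomes $4,550.

Unit PH1: $7,800; Unit 4B: $4,550; Unit 1A: $1,250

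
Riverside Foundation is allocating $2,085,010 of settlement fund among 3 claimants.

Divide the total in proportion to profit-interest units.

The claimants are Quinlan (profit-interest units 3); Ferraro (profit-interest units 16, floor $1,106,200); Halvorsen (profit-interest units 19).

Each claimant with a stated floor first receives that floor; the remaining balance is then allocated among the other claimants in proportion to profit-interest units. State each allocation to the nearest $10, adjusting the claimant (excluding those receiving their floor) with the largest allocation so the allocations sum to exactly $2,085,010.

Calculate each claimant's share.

Quinlan: $133,470 · Ferraro: $1,106,200 · Halvorsen: $845,340

Fund the minimums — Ferraro $1,106,200. Remaining pool $978,810.
Remaining pool split over remaining profit-interest units 22: Quinlan 133,474.09 → $133,470; Halvorsen 845,335.91 → $845,340.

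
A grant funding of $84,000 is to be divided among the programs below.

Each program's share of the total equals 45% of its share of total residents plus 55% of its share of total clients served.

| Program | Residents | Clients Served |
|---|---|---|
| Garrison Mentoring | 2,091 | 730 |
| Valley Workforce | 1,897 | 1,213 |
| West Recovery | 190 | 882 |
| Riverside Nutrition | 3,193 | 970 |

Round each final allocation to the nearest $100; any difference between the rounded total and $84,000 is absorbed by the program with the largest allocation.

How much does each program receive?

Garrison Mentoring: $19,600; Valley Workforce: $24,500; West Recovery: $11,700; Riverside Nutrition: $28,200

Totals — residents 7,371, clients served 3,795.
Combined weights (45% residents + 55% clients served): Garrison Mentoring 0.2335; Valley Workforce 0.2916; West Recovery 0.1394; Riverside Nutrition 0.3355.
Unrounded shares: Garrison Mentoring 19,610.03; Valley Workforce 24,495.16; West Recovery 11,711.75; Riverside Nutrition 28,183.05.
Rounded to nearest $100: Garrison Mentoring $19,600; Valley Workforce $24,500; West Recovery $11,700; Riverside Nutrition $28,200. Sum = $84,000.
Sum already equals the total — no adjustment.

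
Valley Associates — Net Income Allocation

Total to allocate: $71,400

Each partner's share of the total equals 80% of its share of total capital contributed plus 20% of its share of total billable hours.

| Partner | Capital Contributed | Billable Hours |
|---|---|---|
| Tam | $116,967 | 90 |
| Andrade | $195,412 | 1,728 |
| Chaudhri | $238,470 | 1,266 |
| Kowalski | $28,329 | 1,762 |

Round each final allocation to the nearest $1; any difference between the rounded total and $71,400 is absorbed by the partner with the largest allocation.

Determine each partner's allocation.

Tam: $11,801 | Andrade: $24,364 | Chaudhri: $27,249 | Kowalski: $7,986

Capital contributed total 579,178; billable hours total 4,846.
Combined weights (80% capital contributed + 20% billable hours): Tam 0.1653; Andrade 0.3412; Chaudhri 0.3816; Kowalski 0.1118.
Proportional shares: Tam 11,800.79; Andrade 24,364.03; Chaudhri 27,249.11; Kowalski 7,986.07.
At nearest $1: Tam $11,801; Andrade $24,364; Chaudhri $27,249; Kowalski $7,986. Sum = $71,400.
No rounding difference to absorb.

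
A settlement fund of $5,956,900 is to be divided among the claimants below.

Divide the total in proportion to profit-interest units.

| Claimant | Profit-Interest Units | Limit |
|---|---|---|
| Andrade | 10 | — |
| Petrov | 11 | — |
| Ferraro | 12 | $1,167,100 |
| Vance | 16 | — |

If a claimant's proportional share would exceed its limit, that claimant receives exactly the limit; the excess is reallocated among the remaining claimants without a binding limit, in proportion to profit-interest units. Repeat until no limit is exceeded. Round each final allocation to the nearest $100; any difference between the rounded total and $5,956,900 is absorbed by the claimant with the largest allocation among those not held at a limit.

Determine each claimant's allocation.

Combined profit-interest units = 49.
Pro-rata shares before constraints: Andrade 1,215,693.88; Petrov 1,337,263.27; Ferraro 1,458,832.65; Vance 1,945,110.20.
Capped: Ferraro ($1,167,100); remaining pool $4,789,800 reallocated over remaining profit-interest units 37.
Redistributed shares: Andrade 1,294,540.54 → $1,294,500; Petrov 1,423,994.59 → $1,424,000; Vance 2,071,264.86 → $2,071,300.

Andrade: $1,294,500; Petrov: $1,424,000; Ferraro: $1,167,100; Vance: $2,071,300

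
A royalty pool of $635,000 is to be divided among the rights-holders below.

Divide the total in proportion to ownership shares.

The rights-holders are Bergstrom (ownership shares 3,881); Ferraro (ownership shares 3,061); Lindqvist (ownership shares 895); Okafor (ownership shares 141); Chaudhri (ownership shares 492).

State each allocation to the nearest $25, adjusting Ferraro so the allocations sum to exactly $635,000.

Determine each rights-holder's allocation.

Sum of ownership shares: 8,470.
Proportional shares: Bergstrom 3,881/8,470 × $635,000 = 290,960.45; Ferraro 3,061/8,470 × $635,000 = 229,484.65; Lindqvist 895/8,470 × $635,000 = 67,098.58; Okafor 141/8,470 × $635,000 = 10,570.84; Chaudhri 492/8,470 × $635,000 = 36,885.48.
After rounding ($25): Bergstrom $290,950; Ferraro $229,475; Lindqvist $67,100; Okafor $10,575; Chaudhri $36,875. Sum = $634,975.
Difference $635,000 − $634,975 = +$25 applied to Ferraro: Ferraro becomes $229,500.

Bergstrom: $290,950; Ferraro: $229,500; Lindqvist: $67,100; Okafor: $10,575; Chaudhri: $36,875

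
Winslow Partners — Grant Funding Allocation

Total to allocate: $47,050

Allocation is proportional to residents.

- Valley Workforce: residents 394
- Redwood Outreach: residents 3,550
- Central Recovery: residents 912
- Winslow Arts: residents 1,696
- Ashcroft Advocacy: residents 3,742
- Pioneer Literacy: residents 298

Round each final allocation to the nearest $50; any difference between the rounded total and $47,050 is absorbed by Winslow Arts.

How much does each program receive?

Valley Workforce: $1,750 | Redwood Outreach: $15,750 | Central Recovery: $4,050 | Winslow Arts: $7,600 | Ashcroft Advocacy: $16,600 | Pioneer Literacy: $1,300

Sum of residents: 10,592.
Pro-rata amounts: Valley Workforce 394/10,592 × $47,050 = 1,750.16; Redwood Outreach 3,550/10,592 × $47,050 = 15,769.21; Central Recovery 912/10,592 × $47,050 = 4,051.13; Winslow Arts 1,696/10,592 × $47,050 = 7,533.69; Ashcroft Advocacy 3,742/10,592 × $47,050 = 16,622.08; Pioneer Literacy 298/10,592 × $47,050 = 1,323.73.
At nearest $50: Valley Workforce $1,750; Redwood Outreach $15,750; Central Recovery $4,050; Winslow Arts $7,550; Ashcroft Advocacy $16,600; Pioneer Literacy $1,300. Sum = $47,000.
Difference $47,050 − $47,000 = +$50 applied to Winslow Arts: Winslow Arts becomes $7,600.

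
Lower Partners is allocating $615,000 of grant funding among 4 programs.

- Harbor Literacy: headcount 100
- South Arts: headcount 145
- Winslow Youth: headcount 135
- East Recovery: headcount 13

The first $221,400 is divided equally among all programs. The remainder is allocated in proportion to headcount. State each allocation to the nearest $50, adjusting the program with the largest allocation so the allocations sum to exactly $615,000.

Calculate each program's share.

Harbor Literacy: $155,500 | South Arts: $200,600 | Winslow Youth: $190,550 | East Recovery: $68,350

Equal tier: $221,400 ÷ 4 = $55,350 apiece.
Remainder $393,600 by headcount (total 393): Harbor Literacy 100,152.67 → $100,150; South Arts 145,221.37 → $145,200; Winslow Youth 135,206.11 → $135,200; East Recovery 13,019.85 → $13,000.
Rounding difference +$50 on remainder applied to South Arts.
Totals: Harbor Literacy $55,350 + $100,150 = $155,500; South Arts $55,350 + $145,250 = $200,600; Winslow Youth $55,350 + $135,200 = $190,550; East Recovery $55,350 + $13,000 = $68,350.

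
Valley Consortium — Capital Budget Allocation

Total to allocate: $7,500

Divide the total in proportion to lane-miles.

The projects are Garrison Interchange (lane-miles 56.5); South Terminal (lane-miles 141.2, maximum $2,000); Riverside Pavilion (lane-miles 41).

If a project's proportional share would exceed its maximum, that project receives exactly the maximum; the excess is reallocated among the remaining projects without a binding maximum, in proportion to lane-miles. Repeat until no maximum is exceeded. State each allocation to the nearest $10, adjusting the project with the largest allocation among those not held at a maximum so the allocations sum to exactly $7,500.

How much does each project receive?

Garrison Interchange: $3,190; South Terminal: $2,000; Riverside Pavilion: $2,310

Total lane-miles = 238.7.
Proportional shares (ignoring caps): Garrison Interchange 1,775.24; South Terminal 4,436.53; Riverside Pavilion 1,288.23.
Held at cap: South Terminal ($2,000); residual $5,500 reallocated over remaining lane-miles 97.5.
Shares after redistribution: Garrison Interchange 3,187.18 → $3,190; Riverside Pavilion 2,312.82 → $2,310.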